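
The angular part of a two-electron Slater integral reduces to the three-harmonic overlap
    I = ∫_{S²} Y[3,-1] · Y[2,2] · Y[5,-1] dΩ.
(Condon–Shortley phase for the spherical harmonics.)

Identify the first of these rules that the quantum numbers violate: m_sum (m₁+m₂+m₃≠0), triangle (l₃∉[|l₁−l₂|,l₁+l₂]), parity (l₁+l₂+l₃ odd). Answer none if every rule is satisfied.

m₁+m₂+m₃ = -1 + 2 − 1 = 0  ✓
triangle: |3−2|=1 ≤ l₃=5 ≤ 3+2=5  ✓
parity: l₁+l₂+l₃ = 10 is even  ✓

none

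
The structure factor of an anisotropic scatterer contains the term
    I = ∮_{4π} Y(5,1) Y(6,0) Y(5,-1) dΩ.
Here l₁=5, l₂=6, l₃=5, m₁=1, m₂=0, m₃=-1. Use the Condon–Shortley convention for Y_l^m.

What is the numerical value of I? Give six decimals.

m-sum 0 ✓  L=16 even ✓  1≤5≤11 ✓
Π(2lᵢ+1) = 11×13×11 = 1573
triangle coeff Δ(5,6,5) = 1/28588560
Σ_t [1,5]: t=1:−1/345600 t=2:+1/13824 t=3:−1/5184 t=4:+1/13824 t=5:−1/345600 = -7/129600
(3j)²=80/7293 [(5 6 5; 0 0 0)], sign=+1
Σ_t [0,4]: t=0:+1/12441600 t=1:−1/86400 t=2:+1/9216 t=3:−1/7776 t=4:+1/55296 = -7/518400
(3j)²=12/12155 [(5 6 5; 1 0 -1)], sign=-1
⇒ 4πI² = 64/3757
I = (-1)√(64/3757/(4π)) = -0.03681836

-0.036818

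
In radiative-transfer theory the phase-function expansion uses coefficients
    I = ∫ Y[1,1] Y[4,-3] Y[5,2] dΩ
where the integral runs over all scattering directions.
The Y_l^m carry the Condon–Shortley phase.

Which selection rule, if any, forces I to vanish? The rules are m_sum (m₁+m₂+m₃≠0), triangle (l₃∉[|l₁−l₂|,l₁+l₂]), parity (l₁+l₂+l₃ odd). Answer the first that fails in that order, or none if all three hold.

Σmᵢ = 0  ✓
l₃∈[|l₁−l₂|,l₁+l₂]=[3,5], have l₃=5  ✓
Σlᵢ = 10 ⇒ even  ✓

none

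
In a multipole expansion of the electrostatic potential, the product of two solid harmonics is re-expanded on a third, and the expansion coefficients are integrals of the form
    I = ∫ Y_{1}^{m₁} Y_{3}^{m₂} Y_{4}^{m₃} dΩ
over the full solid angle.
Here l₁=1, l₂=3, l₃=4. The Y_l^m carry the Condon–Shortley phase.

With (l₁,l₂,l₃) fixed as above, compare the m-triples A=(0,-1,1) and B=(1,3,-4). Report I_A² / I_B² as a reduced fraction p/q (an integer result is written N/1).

15/28

l's match ⇒ only the (l;m) 3-j factors differ between A and B.
A: triangle coeff Δ(1,3,4) = 1/252; Σ_t [0,0]: t=0:+1/48 = 1/48; (3j)²=5/84 [(1 3 4; 0 -1 1)], sign=-1
B: triangle coeff Δ(1,3,4) = 1/252; Σ_t [0,0]: t=0:+1/1440 = 1/1440; (3j)²=1/9 [(1 3 4; 1 3 -4)], sign=+1
I_A²/I_B² = (5/84)/(1/9) = 15/28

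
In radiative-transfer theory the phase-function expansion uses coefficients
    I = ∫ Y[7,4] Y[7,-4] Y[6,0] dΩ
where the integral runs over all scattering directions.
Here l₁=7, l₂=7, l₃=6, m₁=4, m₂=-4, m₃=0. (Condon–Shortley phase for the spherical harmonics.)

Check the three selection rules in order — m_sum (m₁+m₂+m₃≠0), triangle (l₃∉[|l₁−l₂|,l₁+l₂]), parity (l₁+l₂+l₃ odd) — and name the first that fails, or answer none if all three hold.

azimuthal sum: 4 − 4 + 0 = 0  ✓
0 ≤ 6 ≤ 14 (triangle on l)  ✓
L = 7 + 7 + 6 = 20 (even)  ✓

none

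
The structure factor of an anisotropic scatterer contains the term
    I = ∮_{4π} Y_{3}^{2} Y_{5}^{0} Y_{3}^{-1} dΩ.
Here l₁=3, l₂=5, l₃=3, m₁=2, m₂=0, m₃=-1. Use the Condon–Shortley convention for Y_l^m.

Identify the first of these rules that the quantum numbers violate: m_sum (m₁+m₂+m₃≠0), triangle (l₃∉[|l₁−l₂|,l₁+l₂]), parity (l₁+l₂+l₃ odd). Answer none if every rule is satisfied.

azimuthal sum: 2 + 0 − 1 = 1  ✗
2 ≤ 3 ≤ 8 (triangle on l)
L = 3 + 5 + 3 = 11 (odd)

m_sum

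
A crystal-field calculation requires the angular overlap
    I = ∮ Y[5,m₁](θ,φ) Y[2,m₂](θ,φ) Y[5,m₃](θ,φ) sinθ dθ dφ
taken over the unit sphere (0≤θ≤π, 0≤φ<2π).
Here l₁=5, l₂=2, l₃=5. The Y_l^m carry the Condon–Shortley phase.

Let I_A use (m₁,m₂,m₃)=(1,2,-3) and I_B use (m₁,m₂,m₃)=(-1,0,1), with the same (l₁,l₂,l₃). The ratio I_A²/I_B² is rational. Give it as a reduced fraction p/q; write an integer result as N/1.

112/81

Shared (l₁,l₂,l₃)=(5,2,5): N and (l;000)² cancel in I_A²/I_B².
A: Δ = 2!·8!·2!/13! = 1/38610; Racah Σ t=2..2: t=2:+1/5760 = 1/5760; ⇒ 3j(5 2 5; 1 2 -3)² = 56/2145, sgn +1
B: Δ = 2!·8!·2!/13! = 1/38610; Racah Σ t=0..2: t=0:+1/5760 t=1:−1/720 t=2:+1/2304 = -1/1280; ⇒ 3j(5 2 5; -1 0 1)² = 27/1430, sgn -1
I_A²/I_B² = (56/2145)/(27/1430) = 112/81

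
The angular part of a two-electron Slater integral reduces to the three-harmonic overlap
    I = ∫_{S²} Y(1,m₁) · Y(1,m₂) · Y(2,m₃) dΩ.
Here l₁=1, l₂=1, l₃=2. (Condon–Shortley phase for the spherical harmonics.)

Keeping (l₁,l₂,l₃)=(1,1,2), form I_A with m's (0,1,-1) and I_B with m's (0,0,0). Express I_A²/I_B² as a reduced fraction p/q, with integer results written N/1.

3/4

Same 1,1,2: normalisation and zero-m 3j drop out of the ratio.
A: Δ: 0! 2! 2! / 5! → 1/30; sum: t=0:+1/2 = 1/2; 3j²(1 1 2; 0 1 -1) = Δ·Π!·Σ² = 1/10  (sign -1)
B: Δ: 0! 2! 2! / 5! → 1/30; sum: t=0:+1/1 = 1/1; 3j²(1 1 2; 0 0 0) = Δ·Π!·Σ² = 2/15  (sign +1)
I_A²/I_B² = (1/10)/(2/15) = 3/4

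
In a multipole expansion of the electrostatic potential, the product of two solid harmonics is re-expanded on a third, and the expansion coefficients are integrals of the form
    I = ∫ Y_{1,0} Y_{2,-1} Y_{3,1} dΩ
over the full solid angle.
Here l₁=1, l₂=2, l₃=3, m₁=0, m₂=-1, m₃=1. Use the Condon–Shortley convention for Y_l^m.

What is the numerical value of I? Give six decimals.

-0.233597

Rules hold: Σm=0, L=6 even, 1≤3≤3.
N = 3·5·7 = 105
Δ = 0!·2!·4!/7! = 1/105
Racah Σ t=0..0: t=0:+1/4 = 1/4
⇒ 3j(1 2 3; 0 0 0)² = 3/35, sgn -1
Racah Σ t=0..0: t=0:+1/6 = 1/6
⇒ 3j(1 2 3; 0 -1 1)² = 8/105, sgn +1
4πI² = N·(3j₀)²·(3jₘ)² = 24/35
I = -1·√(0.685714/4π) = -0.23359668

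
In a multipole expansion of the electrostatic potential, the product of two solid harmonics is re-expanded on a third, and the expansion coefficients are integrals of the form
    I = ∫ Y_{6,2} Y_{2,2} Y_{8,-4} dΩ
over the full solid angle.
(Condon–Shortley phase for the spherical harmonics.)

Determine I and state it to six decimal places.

m-sum 0 ✓  L=16 even ✓  4≤8≤8 ✓
Π(2lᵢ+1) = 13×5×17 = 1105
triangle coeff Δ(6,2,8) = 1/30940
Σ_t [0,0]: t=0:+1/2073600 = 1/2073600
(3j)²=28/1105 [(6 2 8; 0 0 0)], sign=+1
Σ_t [0,0]: t=0:+1/23224320 = 1/23224320
(3j)²=99/6188 [(6 2 8; 2 2 -4)], sign=+1
⇒ 4πI² = 99/221
I = (+1)√(99/221/(4π)) = 0.18880632

0.188806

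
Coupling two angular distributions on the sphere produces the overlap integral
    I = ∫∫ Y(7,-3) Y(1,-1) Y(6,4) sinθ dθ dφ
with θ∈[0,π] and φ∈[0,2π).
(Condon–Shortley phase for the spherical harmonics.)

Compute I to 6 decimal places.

Checks pass: Σm=0; 14 even; l₃=6∈[6,8].
(2·7+1)(2·1+1)(2·6+1) = 585
Δ: 2! 12! 0! / 15! → 1/1365
sum: t=1:−1/518400 = -1/518400
3j²(7 1 6; 0 0 0) = Δ·Π!·Σ² = 7/195  (sign -1)
sum: t=0:+1/14515200 = 1/14515200
3j²(7 1 6; -3 -1 4) = Δ·Π!·Σ² = 2/455  (sign +1)
combine: 4πI² = 585·7/195·2/455 = 6/65
take √, sign -1: I = -0.08570655

-0.085707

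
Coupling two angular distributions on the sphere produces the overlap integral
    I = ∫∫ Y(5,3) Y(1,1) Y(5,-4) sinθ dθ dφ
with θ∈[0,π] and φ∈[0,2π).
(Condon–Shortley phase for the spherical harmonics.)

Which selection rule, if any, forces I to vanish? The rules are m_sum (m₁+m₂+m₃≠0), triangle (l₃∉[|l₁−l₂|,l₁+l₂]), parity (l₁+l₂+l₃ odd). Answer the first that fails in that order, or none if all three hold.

m₁+m₂+m₃ = 3 + 1 − 4 = 0  ✓
triangle: |5−1|=4 ≤ l₃=5 ≤ 5+1=6  ✓
parity: l₁+l₂+l₃ = 11 is odd  ✗

parity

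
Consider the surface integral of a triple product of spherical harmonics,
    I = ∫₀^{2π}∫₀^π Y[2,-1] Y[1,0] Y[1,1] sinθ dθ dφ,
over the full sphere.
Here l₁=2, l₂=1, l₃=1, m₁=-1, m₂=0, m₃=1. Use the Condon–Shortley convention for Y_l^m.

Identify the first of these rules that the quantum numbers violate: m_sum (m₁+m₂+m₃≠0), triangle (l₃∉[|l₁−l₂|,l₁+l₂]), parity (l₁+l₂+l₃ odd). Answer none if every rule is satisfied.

m₁+m₂+m₃ = -1 + 0 + 1 = 0  ✓
triangle: |2−1|=1 ≤ l₃=1 ≤ 2+1=3  ✓
parity: l₁+l₂+l₃ = 4 is even  ✓

none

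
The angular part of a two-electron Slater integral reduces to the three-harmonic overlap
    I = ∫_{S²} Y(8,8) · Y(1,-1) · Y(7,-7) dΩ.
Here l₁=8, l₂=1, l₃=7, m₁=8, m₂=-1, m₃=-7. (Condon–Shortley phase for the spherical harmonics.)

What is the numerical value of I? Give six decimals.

Rules hold: Σm=0, L=16 even, 7≤7≤9.
N = 17·3·15 = 765
Δ = 2!·14!·0!/17! = 1/2040
Racah Σ t=1..1: t=1:−1/25401600 = -1/25401600
⇒ 3j(8 1 7; 0 0 0)² = 8/255, sgn +1
Racah Σ t=0..0: t=0:+1/174356582400 = 1/174356582400
⇒ 3j(8 1 7; 8 -1 -7)² = 1/17, sgn +1
4πI² = N·(3j₀)²·(3jₘ)² = 24/17
I = +1·√(1.41176/4π) = 0.33517856

0.335179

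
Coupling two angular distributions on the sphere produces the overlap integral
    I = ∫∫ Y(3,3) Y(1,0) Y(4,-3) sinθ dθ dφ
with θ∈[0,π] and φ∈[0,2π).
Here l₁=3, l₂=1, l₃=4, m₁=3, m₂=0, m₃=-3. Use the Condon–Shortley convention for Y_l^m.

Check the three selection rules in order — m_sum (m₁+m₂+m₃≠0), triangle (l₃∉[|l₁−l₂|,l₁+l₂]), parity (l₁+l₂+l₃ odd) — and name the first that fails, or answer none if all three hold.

Σmᵢ = 0  ✓
l₃∈[|l₁−l₂|,l₁+l₂]=[2,4], have l₃=4  ✓
Σlᵢ = 8 ⇒ even  ✓

none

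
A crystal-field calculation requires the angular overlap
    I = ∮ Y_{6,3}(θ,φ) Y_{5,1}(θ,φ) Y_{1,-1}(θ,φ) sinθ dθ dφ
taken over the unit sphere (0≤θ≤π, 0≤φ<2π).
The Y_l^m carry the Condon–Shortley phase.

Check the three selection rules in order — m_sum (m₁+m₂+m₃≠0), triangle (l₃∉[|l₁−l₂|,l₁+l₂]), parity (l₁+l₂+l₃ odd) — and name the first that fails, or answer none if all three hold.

m₁+m₂+m₃ = 3 + 1 − 1 = 3  ✗
triangle: |6−5|=1 ≤ l₃=1 ≤ 6+5=11
parity: l₁+l₂+l₃ = 12 is even

m_sum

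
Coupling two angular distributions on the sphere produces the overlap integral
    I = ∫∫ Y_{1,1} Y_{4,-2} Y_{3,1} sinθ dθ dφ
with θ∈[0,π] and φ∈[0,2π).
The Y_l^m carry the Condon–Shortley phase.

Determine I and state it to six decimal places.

m-sum 0 ✓  L=8 even ✓  3≤3≤5 ✓
Π(2lᵢ+1) = 3×9×7 = 189
triangle coeff Δ(1,4,3) = 1/252
Σ_t [1,1]: t=1:−1/36 = -1/36
(3j)²=4/63 [(1 4 3; 0 0 0)], sign=+1
Σ_t [0,0]: t=0:+1/96 = 1/96
(3j)²=5/84 [(1 4 3; 1 -2 1)], sign=+1
⇒ 4πI² = 5/7
I = (+1)√(5/7/(4π)) = 0.23841361

0.238414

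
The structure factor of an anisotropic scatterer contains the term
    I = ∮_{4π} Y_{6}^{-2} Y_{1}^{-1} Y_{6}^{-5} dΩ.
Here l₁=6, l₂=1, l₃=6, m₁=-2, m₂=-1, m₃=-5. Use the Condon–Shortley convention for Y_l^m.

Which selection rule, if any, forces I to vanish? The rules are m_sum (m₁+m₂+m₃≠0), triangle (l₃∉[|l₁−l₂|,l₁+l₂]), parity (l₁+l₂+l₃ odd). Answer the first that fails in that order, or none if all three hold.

Σmᵢ = -8  ✗
l₃∈[|l₁−l₂|,l₁+l₂]=[5,7], have l₃=6
Σlᵢ = 13 ⇒ odd

m_sum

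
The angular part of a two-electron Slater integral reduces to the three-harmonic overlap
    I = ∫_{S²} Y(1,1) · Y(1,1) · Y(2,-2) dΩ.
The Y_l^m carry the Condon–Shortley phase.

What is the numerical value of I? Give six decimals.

0.309019

Rules hold: Σm=0, L=4 even, 0≤2≤2.
N = 3·3·5 = 45
Δ = 0!·2!·2!/5! = 1/30
Racah Σ t=0..0: t=0:+1/1 = 1/1
⇒ 3j(1 1 2; 0 0 0)² = 2/15, sgn +1
Racah Σ t=0..0: t=0:+1/4 = 1/4
⇒ 3j(1 1 2; 1 1 -2)² = 1/5, sgn +1
4πI² = N·(3j₀)²·(3jₘ)² = 6/5
I = +1·√(1.2/4π) = 0.30901936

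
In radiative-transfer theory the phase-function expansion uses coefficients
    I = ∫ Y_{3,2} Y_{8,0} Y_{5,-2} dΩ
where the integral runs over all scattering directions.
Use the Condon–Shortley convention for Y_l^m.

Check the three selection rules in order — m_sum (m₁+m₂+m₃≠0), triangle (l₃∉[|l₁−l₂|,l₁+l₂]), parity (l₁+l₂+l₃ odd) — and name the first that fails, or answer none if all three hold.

none

m₁+m₂+m₃ = 2 + 0 − 2 = 0  ✓
triangle: |3−8|=5 ≤ l₃=5 ≤ 3+8=11  ✓
parity: l₁+l₂+l₃ = 16 is even  ✓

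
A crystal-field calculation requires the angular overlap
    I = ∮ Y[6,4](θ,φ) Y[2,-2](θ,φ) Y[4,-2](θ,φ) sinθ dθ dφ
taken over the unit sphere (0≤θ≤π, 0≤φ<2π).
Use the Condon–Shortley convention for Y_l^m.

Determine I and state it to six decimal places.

Rules hold: Σm=0, L=12 even, 4≤4≤8.
N = 13·5·9 = 585
Δ = 4!·8!·0!/13! = 1/6435
Racah Σ t=2..2: t=2:+1/2304 = 1/2304
⇒ 3j(6 2 4; 0 0 0)² = 5/143, sgn +1
Racah Σ t=0..0: t=0:+1/34560 = 1/34560
⇒ 3j(6 2 4; 4 -2 -2)² = 14/429, sgn +1
4πI² = N·(3j₀)²·(3jₘ)² = 1050/1573
I = +1·√(0.667514/4π) = 0.23047581

0.230476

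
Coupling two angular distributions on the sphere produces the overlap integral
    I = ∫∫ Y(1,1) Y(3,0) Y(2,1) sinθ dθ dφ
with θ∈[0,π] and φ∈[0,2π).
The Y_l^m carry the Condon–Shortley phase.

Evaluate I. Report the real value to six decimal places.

0.000000

m-sum = 1 + 0 + 1 = 2 ≠ 0 ⇒ I = 0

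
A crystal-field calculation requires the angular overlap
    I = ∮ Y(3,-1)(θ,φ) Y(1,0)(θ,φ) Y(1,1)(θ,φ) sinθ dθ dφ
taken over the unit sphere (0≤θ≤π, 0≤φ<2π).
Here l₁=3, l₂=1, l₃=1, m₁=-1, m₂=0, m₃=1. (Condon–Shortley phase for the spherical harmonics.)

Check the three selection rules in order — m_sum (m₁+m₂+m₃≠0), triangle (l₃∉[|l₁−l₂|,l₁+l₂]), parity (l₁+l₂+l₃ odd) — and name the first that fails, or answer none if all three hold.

Σmᵢ = 0  ✓
l₃∈[|l₁−l₂|,l₁+l₂]=[2,4], have l₃=1  ✗
Σlᵢ = 5 ⇒ odd

triangle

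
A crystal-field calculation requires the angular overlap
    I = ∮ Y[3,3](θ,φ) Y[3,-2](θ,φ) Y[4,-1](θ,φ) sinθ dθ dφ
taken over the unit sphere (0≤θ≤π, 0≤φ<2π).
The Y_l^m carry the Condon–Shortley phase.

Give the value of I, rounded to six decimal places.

0.140463

Checks pass: Σm=0; 10 even; l₃=4∈[0,6].
(2·3+1)(2·3+1)(2·4+1) = 441
Δ: 2! 4! 4! / 11! → 1/34650
sum: t=0:+1/72 t=1:−1/16 t=2:+1/72 = -5/144
3j²(3 3 4; 0 0 0) = Δ·Π!·Σ² = 2/77  (sign -1)
sum: t=0:+1/288 = 1/288
3j²(3 3 4; 3 -2 -1) = Δ·Π!·Σ² = 5/231  (sign -1)
combine: 4πI² = 441·2/77·5/231 = 30/121
take √, sign +1: I = 0.14046335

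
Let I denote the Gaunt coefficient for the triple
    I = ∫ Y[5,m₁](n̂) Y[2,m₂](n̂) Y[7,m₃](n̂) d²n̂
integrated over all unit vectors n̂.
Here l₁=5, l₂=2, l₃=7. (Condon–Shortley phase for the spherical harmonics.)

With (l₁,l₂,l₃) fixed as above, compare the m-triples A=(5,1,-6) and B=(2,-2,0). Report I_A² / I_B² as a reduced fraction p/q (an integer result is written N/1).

Shared (l₁,l₂,l₃)=(5,2,7): N and (l;000)² cancel in I_A²/I_B².
A: Δ = 0!·10!·4!/15! = 1/15015; Racah Σ t=0..0: t=0:+1/21772800 = 1/21772800; ⇒ 3j(5 2 7; 5 1 -6)² = 2/105, sgn -1
B: Δ = 0!·10!·4!/15! = 1/15015; Racah Σ t=0..0: t=0:+1/725760 = 1/725760; ⇒ 3j(5 2 7; 2 -2 0)² = 1/429, sgn -1
I_A²/I_B² = (2/105)/(1/429) = 286/35

286/35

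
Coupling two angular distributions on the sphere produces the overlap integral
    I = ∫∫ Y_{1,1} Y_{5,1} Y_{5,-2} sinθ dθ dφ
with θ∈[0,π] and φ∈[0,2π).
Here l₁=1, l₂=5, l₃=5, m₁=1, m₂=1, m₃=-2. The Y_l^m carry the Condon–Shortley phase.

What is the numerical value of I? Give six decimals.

0.000000

L=11 odd ⇒ parity kills the (l;000) factor ⇒ I = 0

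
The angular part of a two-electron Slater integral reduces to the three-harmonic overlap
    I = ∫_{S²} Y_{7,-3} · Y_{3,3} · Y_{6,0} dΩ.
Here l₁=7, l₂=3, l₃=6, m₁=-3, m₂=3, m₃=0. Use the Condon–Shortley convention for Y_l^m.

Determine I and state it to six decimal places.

m-sum 0 ✓  L=16 even ✓  4≤6≤10 ✓
Π(2lᵢ+1) = 15×7×13 = 1365
triangle coeff Δ(7,3,6) = 1/2042040
Σ_t [1,3]: t=1:−1/207360 t=2:+1/57600 t=3:−1/207360 = 1/129600
(3j)²=168/12155 [(7 3 6; 0 0 0)], sign=+1
Σ_t [4,4]: t=4:+1/829440 = 1/829440
(3j)²=225/9724 [(7 3 6; -3 3 0)], sign=+1
⇒ 4πI² = 198450/454597
I = (+1)√(198450/454597/(4π)) = 0.18638345

0.186383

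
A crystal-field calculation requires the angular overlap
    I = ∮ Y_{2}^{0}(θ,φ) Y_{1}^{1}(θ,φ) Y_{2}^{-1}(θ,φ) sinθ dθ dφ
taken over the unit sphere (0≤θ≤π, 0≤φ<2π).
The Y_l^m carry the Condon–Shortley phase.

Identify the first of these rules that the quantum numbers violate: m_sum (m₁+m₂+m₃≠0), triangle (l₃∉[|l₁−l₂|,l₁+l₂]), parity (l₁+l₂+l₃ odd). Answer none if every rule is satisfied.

azimuthal sum: 0 + 1 − 1 = 0  ✓
1 ≤ 2 ≤ 3 (triangle on l)  ✓
L = 2 + 1 + 2 = 5 (odd)  ✗

parity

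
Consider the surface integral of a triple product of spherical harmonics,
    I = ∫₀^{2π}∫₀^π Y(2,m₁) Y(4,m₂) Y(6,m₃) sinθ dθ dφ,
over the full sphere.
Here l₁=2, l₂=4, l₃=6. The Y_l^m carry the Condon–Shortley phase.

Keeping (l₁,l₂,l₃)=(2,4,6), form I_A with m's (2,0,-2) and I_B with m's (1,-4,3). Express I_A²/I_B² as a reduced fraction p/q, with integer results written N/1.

Shared (l₁,l₂,l₃)=(2,4,6): N and (l;000)² cancel in I_A²/I_B².
A: Δ = 0!·4!·8!/13! = 1/6435; Racah Σ t=0..0: t=0:+1/13824 = 1/13824; ⇒ 3j(2 4 6; 2 0 -2)² = 14/1287, sgn +1
B: Δ = 0!·4!·8!/13! = 1/6435; Racah Σ t=0..0: t=0:+1/241920 = 1/241920; ⇒ 3j(2 4 6; 1 -4 3)² = 1/715, sgn -1
I_A²/I_B² = (14/1287)/(1/715) = 70/9

70/9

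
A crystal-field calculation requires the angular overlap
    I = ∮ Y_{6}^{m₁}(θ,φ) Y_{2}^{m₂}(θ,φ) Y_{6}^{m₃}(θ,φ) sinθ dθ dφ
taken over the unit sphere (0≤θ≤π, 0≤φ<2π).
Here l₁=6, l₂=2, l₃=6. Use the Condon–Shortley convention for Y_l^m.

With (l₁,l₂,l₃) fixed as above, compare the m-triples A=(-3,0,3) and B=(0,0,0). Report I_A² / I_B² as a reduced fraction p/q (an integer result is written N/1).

Same 6,2,6: normalisation and zero-m 3j drop out of the ratio.
A: Δ: 2! 10! 2! / 15! → 1/90090; sum: t=0:+1/1451520 t=1:−1/80640 t=2:+1/120960 = -1/290304; 3j²(6 2 6; -3 0 3) = Δ·Π!·Σ² = 5/2002  (sign +1)
B: Δ: 2! 10! 2! / 15! → 1/90090; sum: t=0:+1/69120 t=1:−1/14400 t=2:+1/69120 = -7/172800; 3j²(6 2 6; 0 0 0) = Δ·Π!·Σ² = 14/715  (sign -1)
I_A²/I_B² = (5/2002)/(14/715) = 25/196

25/196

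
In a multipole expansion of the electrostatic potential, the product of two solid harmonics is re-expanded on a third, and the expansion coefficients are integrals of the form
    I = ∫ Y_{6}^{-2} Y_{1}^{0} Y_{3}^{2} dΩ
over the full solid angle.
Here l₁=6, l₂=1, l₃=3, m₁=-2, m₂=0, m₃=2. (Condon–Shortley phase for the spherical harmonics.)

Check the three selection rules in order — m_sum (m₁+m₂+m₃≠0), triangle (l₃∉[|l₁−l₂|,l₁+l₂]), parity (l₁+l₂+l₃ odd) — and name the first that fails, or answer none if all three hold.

triangle

m₁+m₂+m₃ = -2 + 0 + 2 = 0  ✓
triangle: |6−1|=5 ≤ l₃=3 ≤ 6+1=7  ✗
parity: l₁+l₂+l₃ = 10 is even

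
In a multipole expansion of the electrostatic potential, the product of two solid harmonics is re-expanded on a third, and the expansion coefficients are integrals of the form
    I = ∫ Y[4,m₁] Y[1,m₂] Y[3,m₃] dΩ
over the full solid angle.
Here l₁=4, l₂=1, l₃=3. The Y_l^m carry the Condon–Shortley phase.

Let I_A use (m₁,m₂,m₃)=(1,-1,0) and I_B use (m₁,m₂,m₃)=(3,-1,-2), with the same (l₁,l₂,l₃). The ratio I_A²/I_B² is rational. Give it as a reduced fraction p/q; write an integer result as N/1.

l's match ⇒ only the (l;m) 3-j factors differ between A and B.
A: triangle coeff Δ(4,1,3) = 1/252; Σ_t [0,0]: t=0:+1/72 = 1/72; (3j)²=5/126 [(4 1 3; 1 -1 0)], sign=-1
B: triangle coeff Δ(4,1,3) = 1/252; Σ_t [0,0]: t=0:+1/240 = 1/240; (3j)²=1/12 [(4 1 3; 3 -1 -2)], sign=-1
I_A²/I_B² = (5/126)/(1/12) = 10/21

10/21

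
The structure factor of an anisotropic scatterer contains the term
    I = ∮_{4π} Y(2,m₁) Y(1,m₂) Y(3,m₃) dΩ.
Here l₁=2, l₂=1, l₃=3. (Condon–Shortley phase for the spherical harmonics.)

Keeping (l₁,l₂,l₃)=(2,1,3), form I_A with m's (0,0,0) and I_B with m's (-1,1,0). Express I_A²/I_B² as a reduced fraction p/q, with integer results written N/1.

3/1

Shared (l₁,l₂,l₃)=(2,1,3): N and (l;000)² cancel in I_A²/I_B².
A: Δ = 0!·4!·2!/7! = 1/105; Racah Σ t=0..0: t=0:+1/4 = 1/4; ⇒ 3j(2 1 3; 0 0 0)² = 3/35, sgn -1
B: Δ = 0!·4!·2!/7! = 1/105; Racah Σ t=0..0: t=0:+1/12 = 1/12; ⇒ 3j(2 1 3; -1 1 0)² = 1/35, sgn -1
I_A²/I_B² = (3/35)/(1/35) = 3/1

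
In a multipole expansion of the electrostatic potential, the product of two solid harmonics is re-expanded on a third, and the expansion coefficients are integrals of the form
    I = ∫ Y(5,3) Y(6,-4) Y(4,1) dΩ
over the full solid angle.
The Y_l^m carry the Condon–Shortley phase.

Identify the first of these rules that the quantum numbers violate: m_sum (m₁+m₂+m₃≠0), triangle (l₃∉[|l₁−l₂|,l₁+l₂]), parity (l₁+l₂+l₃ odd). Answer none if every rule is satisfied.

parity

azimuthal sum: 3 − 4 + 1 = 0  ✓
1 ≤ 4 ≤ 11 (triangle on l)  ✓
L = 5 + 6 + 4 = 15 (odd)  ✗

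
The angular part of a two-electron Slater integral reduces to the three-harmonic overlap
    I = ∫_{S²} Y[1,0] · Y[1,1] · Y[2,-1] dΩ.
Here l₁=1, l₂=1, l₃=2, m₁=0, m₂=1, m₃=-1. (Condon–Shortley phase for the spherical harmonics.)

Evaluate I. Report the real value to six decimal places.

Rules hold: Σm=0, L=4 even, 0≤2≤2.
N = 3·3·5 = 45
Δ = 0!·2!·2!/5! = 1/30
Racah Σ t=0..0: t=0:+1/1 = 1/1
⇒ 3j(1 1 2; 0 0 0)² = 2/15, sgn +1
Racah Σ t=0..0: t=0:+1/2 = 1/2
⇒ 3j(1 1 2; 0 1 -1)² = 1/10, sgn -1
4πI² = N·(3j₀)²·(3jₘ)² = 3/5
I = -1·√(0.6/4π) = -0.21850969

-0.218510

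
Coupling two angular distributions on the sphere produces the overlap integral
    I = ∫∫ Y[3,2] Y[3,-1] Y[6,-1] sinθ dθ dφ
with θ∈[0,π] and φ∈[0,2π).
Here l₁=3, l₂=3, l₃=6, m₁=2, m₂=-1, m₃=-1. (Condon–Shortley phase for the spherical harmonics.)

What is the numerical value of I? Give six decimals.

-0.121471

Rules hold: Σm=0, L=12 even, 0≤6≤6.
N = 7·7·13 = 637
Δ = 0!·6!·6!/13! = 1/12012
Racah Σ t=0..0: t=0:+1/1296 = 1/1296
⇒ 3j(3 3 6; 0 0 0)² = 100/3003, sgn +1
Racah Σ t=0..0: t=0:+1/5760 = 1/5760
⇒ 3j(3 3 6; 2 -1 -1)² = 5/572, sgn -1
4πI² = N·(3j₀)²·(3jₘ)² = 875/4719
I = -1·√(0.185421/4π) = -0.12147142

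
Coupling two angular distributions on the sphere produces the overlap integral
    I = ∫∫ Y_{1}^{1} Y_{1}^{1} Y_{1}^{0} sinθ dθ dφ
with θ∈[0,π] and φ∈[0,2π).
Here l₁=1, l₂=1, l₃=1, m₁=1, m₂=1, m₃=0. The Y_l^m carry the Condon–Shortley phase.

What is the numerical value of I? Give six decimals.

0.000000

1 + 1 + 0 = 2 ≠ 0: azimuthal integral kills it; I = 0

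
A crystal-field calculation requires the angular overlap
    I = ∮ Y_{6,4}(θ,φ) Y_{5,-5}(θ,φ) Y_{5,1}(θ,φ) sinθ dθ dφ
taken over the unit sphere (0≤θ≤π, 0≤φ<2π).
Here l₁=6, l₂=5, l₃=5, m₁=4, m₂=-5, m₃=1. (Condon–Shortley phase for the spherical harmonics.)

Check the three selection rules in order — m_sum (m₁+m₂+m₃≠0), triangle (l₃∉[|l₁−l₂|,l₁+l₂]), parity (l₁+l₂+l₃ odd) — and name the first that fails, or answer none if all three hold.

Σmᵢ = 0  ✓
l₃∈[|l₁−l₂|,l₁+l₂]=[1,11], have l₃=5  ✓
Σlᵢ = 16 ⇒ even  ✓

none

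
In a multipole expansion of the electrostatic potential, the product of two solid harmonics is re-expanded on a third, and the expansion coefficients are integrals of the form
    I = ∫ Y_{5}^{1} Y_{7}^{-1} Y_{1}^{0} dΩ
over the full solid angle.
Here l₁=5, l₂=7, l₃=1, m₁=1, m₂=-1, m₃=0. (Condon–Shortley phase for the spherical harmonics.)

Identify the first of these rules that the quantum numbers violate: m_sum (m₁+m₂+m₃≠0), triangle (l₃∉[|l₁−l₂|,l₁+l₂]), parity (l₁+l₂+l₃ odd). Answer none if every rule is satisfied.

m₁+m₂+m₃ = 1 − 1 + 0 = 0  ✓
triangle: |5−7|=2 ≤ l₃=1 ≤ 5+7=12  ✗
parity: l₁+l₂+l₃ = 13 is odd

triangle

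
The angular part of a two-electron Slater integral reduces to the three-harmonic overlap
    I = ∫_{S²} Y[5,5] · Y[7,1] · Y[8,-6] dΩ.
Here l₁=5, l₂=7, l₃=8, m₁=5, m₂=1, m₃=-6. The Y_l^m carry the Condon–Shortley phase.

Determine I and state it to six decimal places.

0.142121

Rules hold: Σm=0, L=20 even, 2≤8≤12.
N = 11·15·17 = 2805
Δ = 4!·6!·10!/21! = 1/814773960
Racah Σ t=0..4: t=0:+1/87091200 t=1:−1/4976640 t=2:+1/2073600 t=3:−1/4976640 t=4:+1/87091200 = 1/9676800
⇒ 3j(5 7 8; 0 0 0)² = 360/46189, sgn +1
Racah Σ t=0..0: t=0:+1/1393459200 = 1/1393459200
⇒ 3j(5 7 8; 5 1 -6)² = 15/1292, sgn +1
4πI² = N·(3j₀)²·(3jₘ)² = 20250/79781
I = +1·√(0.25382/4π) = 0.14212087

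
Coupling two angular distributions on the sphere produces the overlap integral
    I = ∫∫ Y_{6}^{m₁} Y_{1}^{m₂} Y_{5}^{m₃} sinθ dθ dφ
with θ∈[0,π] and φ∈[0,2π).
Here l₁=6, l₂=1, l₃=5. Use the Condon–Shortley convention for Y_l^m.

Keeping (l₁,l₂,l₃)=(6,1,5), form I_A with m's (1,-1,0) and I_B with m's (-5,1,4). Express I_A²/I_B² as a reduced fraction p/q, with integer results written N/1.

21/55

l's match ⇒ only the (l;m) 3-j factors differ between A and B.
A: triangle coeff Δ(6,1,5) = 1/858; Σ_t [0,0]: t=0:+1/28800 = 1/28800; (3j)²=7/286 [(6 1 5; 1 -1 0)], sign=-1
B: triangle coeff Δ(6,1,5) = 1/858; Σ_t [2,2]: t=2:+1/725760 = 1/725760; (3j)²=5/78 [(6 1 5; -5 1 4)], sign=-1
I_A²/I_B² = (7/286)/(5/78) = 21/55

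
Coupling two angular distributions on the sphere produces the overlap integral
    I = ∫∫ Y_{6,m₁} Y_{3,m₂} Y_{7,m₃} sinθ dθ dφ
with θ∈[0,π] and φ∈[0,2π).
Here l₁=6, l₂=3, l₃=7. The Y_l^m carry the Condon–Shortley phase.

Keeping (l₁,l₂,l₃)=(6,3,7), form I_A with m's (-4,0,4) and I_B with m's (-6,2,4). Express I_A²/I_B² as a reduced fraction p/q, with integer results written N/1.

64/55

Same 6,3,7: normalisation and zero-m 3j drop out of the ratio.
A: Δ: 2! 10! 4! / 17! → 1/2042040; sum: t=0:+1/43545600 t=1:−1/1451520 t=2:+1/967680 = 1/2721600; 3j²(6 3 7; -4 0 4) = Δ·Π!·Σ² = 32/7735  (sign -1)
B: Δ: 2! 10! 4! / 17! → 1/2042040; sum: t=2:+1/43545600 = 1/43545600; 3j²(6 3 7; -6 2 4) = Δ·Π!·Σ² = 11/3094  (sign -1)
I_A²/I_B² = (32/7735)/(11/3094) = 64/55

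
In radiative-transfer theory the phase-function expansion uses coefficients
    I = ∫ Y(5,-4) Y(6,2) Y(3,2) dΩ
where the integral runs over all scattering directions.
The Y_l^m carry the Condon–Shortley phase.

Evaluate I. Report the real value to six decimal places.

-0.139560

Rules hold: Σm=0, L=14 even, 1≤3≤11.
N = 11·13·7 = 1001
Δ = 8!·2!·4!/15! = 1/675675
Racah Σ t=3..5: t=3:−1/8640 t=4:+1/2304 t=5:−1/8640 = 7/34560
⇒ 3j(5 6 3; 0 0 0)² = 7/429, sgn -1
Racah Σ t=7..8: t=7:−1/60480 t=8:+1/967680 = -1/64512
⇒ 3j(5 6 3; -4 2 2)² = 15/1001, sgn +1
4πI² = N·(3j₀)²·(3jₘ)² = 35/143
I = -1·√(0.244755/4π) = -0.13956004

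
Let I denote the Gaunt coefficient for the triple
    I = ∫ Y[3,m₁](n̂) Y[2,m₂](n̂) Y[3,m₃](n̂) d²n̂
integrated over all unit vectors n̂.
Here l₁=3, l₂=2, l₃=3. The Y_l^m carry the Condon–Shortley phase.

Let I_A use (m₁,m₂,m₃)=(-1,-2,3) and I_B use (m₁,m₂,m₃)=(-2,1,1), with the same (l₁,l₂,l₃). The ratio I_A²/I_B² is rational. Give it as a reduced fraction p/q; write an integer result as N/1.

Shared (l₁,l₂,l₃)=(3,2,3): N and (l;000)² cancel in I_A²/I_B².
A: Δ = 2!·4!·2!/9! = 1/3780; Racah Σ t=0..0: t=0:+1/96 = 1/96; ⇒ 3j(3 2 3; -1 -2 3)² = 1/42, sgn +1
B: Δ = 2!·4!·2!/9! = 1/3780; Racah Σ t=1..2: t=1:−1/48 t=2:+1/12 = 1/16; ⇒ 3j(3 2 3; -2 1 1)² = 1/28, sgn +1
I_A²/I_B² = (1/42)/(1/28) = 2/3

2/3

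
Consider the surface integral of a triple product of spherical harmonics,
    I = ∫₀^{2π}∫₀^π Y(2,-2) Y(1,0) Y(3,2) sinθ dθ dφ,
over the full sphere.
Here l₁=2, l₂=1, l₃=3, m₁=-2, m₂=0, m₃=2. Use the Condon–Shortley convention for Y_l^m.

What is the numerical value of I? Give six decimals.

0.184674

Rules hold: Σm=0, L=6 even, 1≤3≤3.
N = 5·3·7 = 105
Δ = 0!·4!·2!/7! = 1/105
Racah Σ t=0..0: t=0:+1/4 = 1/4
⇒ 3j(2 1 3; 0 0 0)² = 3/35, sgn -1
Racah Σ t=0..0: t=0:+1/24 = 1/24
⇒ 3j(2 1 3; -2 0 2)² = 1/21, sgn -1
4πI² = N·(3j₀)²·(3jₘ)² = 3/7
I = +1·√(0.428571/4π) = 0.18467439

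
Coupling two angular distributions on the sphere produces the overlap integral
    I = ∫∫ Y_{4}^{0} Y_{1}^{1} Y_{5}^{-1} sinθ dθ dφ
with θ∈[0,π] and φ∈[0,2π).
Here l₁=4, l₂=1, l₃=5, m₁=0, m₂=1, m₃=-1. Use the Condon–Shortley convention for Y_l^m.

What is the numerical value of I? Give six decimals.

Checks pass: Σm=0; 10 even; l₃=5∈[3,5].
(2·4+1)(2·1+1)(2·5+1) = 297
Δ: 0! 8! 2! / 11! → 1/495
sum: t=0:+1/576 = 1/576
3j²(4 1 5; 0 0 0) = Δ·Π!·Σ² = 5/99  (sign -1)
sum: t=0:+1/1152 = 1/1152
3j²(4 1 5; 0 1 -1) = Δ·Π!·Σ² = 1/33  (sign +1)
combine: 4πI² = 297·5/99·1/33 = 5/11
take √, sign -1: I = -0.19018827

-0.190188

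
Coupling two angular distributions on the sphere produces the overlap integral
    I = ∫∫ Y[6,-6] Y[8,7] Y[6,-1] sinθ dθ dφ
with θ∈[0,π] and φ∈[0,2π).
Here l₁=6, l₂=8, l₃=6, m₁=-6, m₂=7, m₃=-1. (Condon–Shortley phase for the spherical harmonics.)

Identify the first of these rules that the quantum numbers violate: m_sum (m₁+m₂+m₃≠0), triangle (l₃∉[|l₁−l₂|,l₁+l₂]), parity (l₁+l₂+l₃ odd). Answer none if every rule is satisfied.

none

azimuthal sum: -6 + 7 − 1 = 0  ✓
2 ≤ 6 ≤ 14 (triangle on l)  ✓
L = 6 + 8 + 6 = 20 (even)  ✓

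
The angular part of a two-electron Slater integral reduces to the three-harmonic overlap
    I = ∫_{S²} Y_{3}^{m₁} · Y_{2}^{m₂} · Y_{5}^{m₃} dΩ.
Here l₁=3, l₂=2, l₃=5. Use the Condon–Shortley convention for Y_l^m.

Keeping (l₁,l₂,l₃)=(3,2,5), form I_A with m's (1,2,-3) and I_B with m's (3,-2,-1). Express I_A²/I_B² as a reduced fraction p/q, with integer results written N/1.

70/1

l's match ⇒ only the (l;m) 3-j factors differ between A and B.
A: triangle coeff Δ(3,2,5) = 1/2310; Σ_t [0,0]: t=0:+1/1152 = 1/1152; (3j)²=1/33 [(3 2 5; 1 2 -3)], sign=+1
B: triangle coeff Δ(3,2,5) = 1/2310; Σ_t [0,0]: t=0:+1/17280 = 1/17280; (3j)²=1/2310 [(3 2 5; 3 -2 -1)], sign=+1
I_A²/I_B² = (1/33)/(1/2310) = 70/1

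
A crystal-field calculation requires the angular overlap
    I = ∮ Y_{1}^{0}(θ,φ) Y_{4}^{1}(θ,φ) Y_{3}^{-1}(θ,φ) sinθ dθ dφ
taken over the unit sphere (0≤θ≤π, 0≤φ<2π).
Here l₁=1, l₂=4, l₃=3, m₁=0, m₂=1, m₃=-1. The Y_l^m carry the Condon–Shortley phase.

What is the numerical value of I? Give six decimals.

Rules hold: Σm=0, L=8 even, 3≤3≤5.
N = 3·9·7 = 189
Δ = 2!·0!·6!/9! = 1/252
Racah Σ t=1..1: t=1:−1/36 = -1/36
⇒ 3j(1 4 3; 0 0 0)² = 4/63, sgn +1
Racah Σ t=1..1: t=1:−1/48 = -1/48
⇒ 3j(1 4 3; 0 1 -1)² = 5/84, sgn -1
4πI² = N·(3j₀)²·(3jₘ)² = 5/7
I = -1·√(0.714286/4π) = -0.23841361

-0.238414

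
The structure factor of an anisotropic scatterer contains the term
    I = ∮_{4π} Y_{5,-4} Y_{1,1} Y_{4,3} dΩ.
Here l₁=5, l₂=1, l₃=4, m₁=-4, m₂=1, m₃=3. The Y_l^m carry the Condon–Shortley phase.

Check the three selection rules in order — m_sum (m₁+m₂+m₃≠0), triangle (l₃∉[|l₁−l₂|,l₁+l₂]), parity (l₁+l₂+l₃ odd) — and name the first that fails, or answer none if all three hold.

Σmᵢ = 0  ✓
l₃∈[|l₁−l₂|,l₁+l₂]=[4,6], have l₃=4  ✓
Σlᵢ = 10 ⇒ even  ✓

none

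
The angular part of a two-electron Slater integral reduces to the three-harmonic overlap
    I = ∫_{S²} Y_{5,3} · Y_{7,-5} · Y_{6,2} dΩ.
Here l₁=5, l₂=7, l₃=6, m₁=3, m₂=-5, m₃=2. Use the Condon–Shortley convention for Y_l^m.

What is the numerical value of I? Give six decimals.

Rules hold: Σm=0, L=18 even, 2≤6≤12.
N = 11·15·13 = 2145
Δ = 6!·4!·8!/19! = 1/174594420
Racah Σ t=1..5: t=1:−1/4147200 t=2:+1/207360 t=3:−1/82944 t=4:+1/207360 t=5:−1/4147200 = -1/345600
⇒ 3j(5 7 6; 0 0 0)² = 420/46189, sgn -1
Racah Σ t=0..2: t=0:+1/4147200 t=1:−1/3628800 t=2:+1/46448640 = -1/77414400
⇒ 3j(5 7 6; 3 -5 2)² = 3/41990, sgn -1
4πI² = N·(3j₀)²·(3jₘ)² = 1890/1356277
I = +1·√(0.00139352/4π) = 0.01053057

0.010531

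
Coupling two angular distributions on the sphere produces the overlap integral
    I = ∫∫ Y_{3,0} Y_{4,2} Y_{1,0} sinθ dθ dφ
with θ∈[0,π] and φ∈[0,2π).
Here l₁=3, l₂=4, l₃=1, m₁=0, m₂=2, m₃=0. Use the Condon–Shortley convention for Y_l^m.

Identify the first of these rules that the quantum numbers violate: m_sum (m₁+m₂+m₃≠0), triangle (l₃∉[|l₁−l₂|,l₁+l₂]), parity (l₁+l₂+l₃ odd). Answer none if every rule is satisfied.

m_sum

Σmᵢ = 2  ✗
l₃∈[|l₁−l₂|,l₁+l₂]=[1,7], have l₃=1
Σlᵢ = 8 ⇒ even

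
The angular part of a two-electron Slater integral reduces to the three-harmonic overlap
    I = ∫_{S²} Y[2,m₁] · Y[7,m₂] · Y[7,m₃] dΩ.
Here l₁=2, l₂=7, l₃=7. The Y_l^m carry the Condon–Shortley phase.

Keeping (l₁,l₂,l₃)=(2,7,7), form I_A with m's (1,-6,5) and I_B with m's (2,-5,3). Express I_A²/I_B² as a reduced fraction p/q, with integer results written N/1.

143/72

l's match ⇒ only the (l;m) 3-j factors differ between A and B.
A: triangle coeff Δ(2,7,7) = 1/185640; Σ_t [0,1]: t=0:+1/79833600 t=1:−1/958003200 = 1/87091200; (3j)²=121/4760 [(2 7 7; 1 -6 5)], sign=+1
B: triangle coeff Δ(2,7,7) = 1/185640; Σ_t [0,0]: t=0:+1/29030400 = 1/29030400; (3j)²=99/7735 [(2 7 7; 2 -5 3)], sign=+1
I_A²/I_B² = (121/4760)/(99/7735) = 143/72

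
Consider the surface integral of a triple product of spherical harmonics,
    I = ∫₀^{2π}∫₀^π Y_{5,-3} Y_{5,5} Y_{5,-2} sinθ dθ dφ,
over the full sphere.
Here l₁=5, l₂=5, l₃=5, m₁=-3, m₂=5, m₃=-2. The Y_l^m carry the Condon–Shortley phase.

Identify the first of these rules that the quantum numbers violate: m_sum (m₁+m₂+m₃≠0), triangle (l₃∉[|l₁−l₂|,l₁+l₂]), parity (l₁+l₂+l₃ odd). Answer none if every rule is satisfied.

azimuthal sum: -3 + 5 − 2 = 0  ✓
0 ≤ 5 ≤ 10 (triangle on l)  ✓
L = 5 + 5 + 5 = 15 (odd)  ✗

parity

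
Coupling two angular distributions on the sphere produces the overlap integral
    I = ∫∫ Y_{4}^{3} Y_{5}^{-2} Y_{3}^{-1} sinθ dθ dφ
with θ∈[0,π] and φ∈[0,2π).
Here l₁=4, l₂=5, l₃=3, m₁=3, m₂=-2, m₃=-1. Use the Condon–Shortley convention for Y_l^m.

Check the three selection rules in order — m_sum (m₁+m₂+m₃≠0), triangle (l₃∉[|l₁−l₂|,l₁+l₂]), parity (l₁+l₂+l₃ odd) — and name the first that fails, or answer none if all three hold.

none

azimuthal sum: 3 − 2 − 1 = 0  ✓
1 ≤ 3 ≤ 9 (triangle on l)  ✓
L = 4 + 5 + 3 = 12 (even)  ✓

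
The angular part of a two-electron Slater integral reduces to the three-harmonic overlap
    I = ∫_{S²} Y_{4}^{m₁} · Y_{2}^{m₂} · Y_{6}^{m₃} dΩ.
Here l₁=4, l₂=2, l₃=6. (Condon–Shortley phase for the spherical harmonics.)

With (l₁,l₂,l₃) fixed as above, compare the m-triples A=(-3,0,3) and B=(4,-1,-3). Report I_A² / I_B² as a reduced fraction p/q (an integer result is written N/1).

Same 4,2,6: normalisation and zero-m 3j drop out of the ratio.
A: Δ: 0! 8! 4! / 13! → 1/6435; sum: t=0:+1/20160 = 1/20160; 3j²(4 2 6; -3 0 3) = Δ·Π!·Σ² = 12/715  (sign -1)
B: Δ: 0! 8! 4! / 13! → 1/6435; sum: t=0:+1/241920 = 1/241920; 3j²(4 2 6; 4 -1 -3) = Δ·Π!·Σ² = 1/715  (sign -1)
I_A²/I_B² = (12/715)/(1/715) = 12/1

12/1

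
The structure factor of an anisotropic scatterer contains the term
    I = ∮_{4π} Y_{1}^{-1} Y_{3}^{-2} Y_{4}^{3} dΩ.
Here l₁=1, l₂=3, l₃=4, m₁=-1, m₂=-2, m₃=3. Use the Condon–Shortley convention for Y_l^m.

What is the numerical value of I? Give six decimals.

Rules hold: Σm=0, L=8 even, 2≤4≤4.
N = 3·7·9 = 189
Δ = 0!·2!·6!/9! = 1/252
Racah Σ t=0..0: t=0:+1/36 = 1/36
⇒ 3j(1 3 4; 0 0 0)² = 4/63, sgn +1
Racah Σ t=0..0: t=0:+1/240 = 1/240
⇒ 3j(1 3 4; -1 -2 3)² = 1/12, sgn -1
4πI² = N·(3j₀)²·(3jₘ)² = 1/1
I = -1·√(1/4π) = -0.28209479

-0.282095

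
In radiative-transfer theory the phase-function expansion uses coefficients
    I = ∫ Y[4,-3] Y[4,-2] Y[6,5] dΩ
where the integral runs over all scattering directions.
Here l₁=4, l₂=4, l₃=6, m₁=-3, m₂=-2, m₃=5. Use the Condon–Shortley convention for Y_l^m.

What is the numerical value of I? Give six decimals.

Checks pass: Σm=0; 14 even; l₃=6∈[0,8].
(2·4+1)(2·4+1)(2·6+1) = 1053
Δ: 2! 6! 6! / 15! → 1/1261260
sum: t=0:+1/4608 t=1:−1/1296 t=2:+1/4608 = -7/20736
3j²(4 4 6; 0 0 0) = Δ·Π!·Σ² = 20/1287  (sign -1)
sum: t=1:−1/86400 t=2:+1/172800 = -1/172800
3j²(4 4 6; -3 -2 5) = Δ·Π!·Σ² = 1/130  (sign +1)
combine: 4πI² = 1053·20/1287·1/130 = 18/143
take √, sign -1: I = -0.10008369

-0.100084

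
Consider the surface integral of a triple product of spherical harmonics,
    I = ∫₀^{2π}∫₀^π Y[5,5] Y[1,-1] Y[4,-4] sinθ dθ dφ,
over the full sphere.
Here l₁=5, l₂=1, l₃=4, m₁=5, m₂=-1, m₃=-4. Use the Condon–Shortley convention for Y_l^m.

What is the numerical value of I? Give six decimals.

m-sum 0 ✓  L=10 even ✓  4≤4≤6 ✓
Π(2lᵢ+1) = 11×3×9 = 297
triangle coeff Δ(5,1,4) = 1/495
Σ_t [1,1]: t=1:−1/576 = -1/576
(3j)²=5/99 [(5 1 4; 0 0 0)], sign=-1
Σ_t [0,0]: t=0:+1/80640 = 1/80640
(3j)²=1/11 [(5 1 4; 5 -1 -4)], sign=+1
⇒ 4πI² = 15/11
I = (-1)√(15/11/(4π)) = -0.32941575

-0.329416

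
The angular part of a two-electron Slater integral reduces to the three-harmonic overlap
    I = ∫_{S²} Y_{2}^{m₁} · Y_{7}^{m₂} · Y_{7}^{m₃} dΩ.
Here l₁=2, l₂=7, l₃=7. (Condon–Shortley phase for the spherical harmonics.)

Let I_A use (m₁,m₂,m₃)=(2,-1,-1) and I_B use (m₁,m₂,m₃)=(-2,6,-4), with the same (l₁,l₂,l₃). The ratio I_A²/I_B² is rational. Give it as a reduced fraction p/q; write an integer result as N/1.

Shared (l₁,l₂,l₃)=(2,7,7): N and (l;000)² cancel in I_A²/I_B².
A: Δ = 2!·2!·12!/17! = 1/185640; Racah Σ t=0..0: t=0:+1/2073600 = 1/2073600; ⇒ 3j(2 7 7; 2 -1 -1)² = 28/1105, sgn +1
B: Δ = 2!·2!·12!/17! = 1/185640; Racah Σ t=2..2: t=2:+1/159667200 = 1/159667200; ⇒ 3j(2 7 7; -2 6 -4)² = 9/1190, sgn -1
I_A²/I_B² = (28/1105)/(9/1190) = 392/117

392/117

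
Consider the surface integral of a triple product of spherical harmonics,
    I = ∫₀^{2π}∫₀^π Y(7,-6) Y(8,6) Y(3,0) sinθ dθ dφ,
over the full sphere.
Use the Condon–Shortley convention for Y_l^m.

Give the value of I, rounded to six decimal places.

-0.175725

m-sum 0 ✓  L=18 even ✓  1≤3≤15 ✓
Π(2lᵢ+1) = 15×17×7 = 1785
triangle coeff Δ(7,8,3) = 1/5290740
Σ_t [5,7]: t=5:−1/7257600 t=6:+1/2073600 t=7:−1/7257600 = 1/4838400
(3j)²=252/20995 [(7 8 3; 0 0 0)], sign=-1
Σ_t [11,12]: t=11:−1/479001600 t=12:+1/1916006400 = -1/638668800
(3j)²=117/6460 [(7 8 3; -6 6 0)], sign=+1
⇒ 4πI² = 11907/30685
I = (-1)√(11907/30685/(4π)) = -0.17572485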